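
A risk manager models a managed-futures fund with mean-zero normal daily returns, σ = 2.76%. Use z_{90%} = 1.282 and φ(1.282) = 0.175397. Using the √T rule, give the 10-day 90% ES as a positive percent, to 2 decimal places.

σ_{10d} = 2.76% × √10 = 8.728%.
ES multiplier = φ(z)/(1−α) = 0.175397/0.1 = 1.754.
ES = 8.728% × 1.754 = 15.309%.

15.31%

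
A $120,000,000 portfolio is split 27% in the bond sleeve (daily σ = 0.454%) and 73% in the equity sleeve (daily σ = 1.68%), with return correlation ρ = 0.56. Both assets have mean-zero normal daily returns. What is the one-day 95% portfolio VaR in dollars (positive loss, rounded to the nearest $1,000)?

$2,564,000

σ_p² = 0.27²·0.454² + 0.73²·1.68² + 2·0.56·0.27·0.73·0.454·1.68 = 1.6875 (%²).
σ_p = √1.6875 = 1.299%.
At 95%, z = 1.645.
VaR = 1.645 × 1.299% = 2.137%; on $120,000,000 that is $2,564,400.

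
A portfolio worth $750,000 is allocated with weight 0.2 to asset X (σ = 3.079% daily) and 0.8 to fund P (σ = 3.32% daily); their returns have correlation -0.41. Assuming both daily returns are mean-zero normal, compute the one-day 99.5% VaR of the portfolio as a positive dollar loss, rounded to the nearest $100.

σ_p² = 0.2²·3.079² + 0.8²·3.32² + 2·-0.41·0.2·0.8·3.079·3.32 = 6.0924 (%²).
σ_p = √6.0924 = 2.468%.
At 99.5%, z = 2.576.
VaR = 2.576 × 2.468% = 6.358%; on $750,000 that is $47,685.

$47,700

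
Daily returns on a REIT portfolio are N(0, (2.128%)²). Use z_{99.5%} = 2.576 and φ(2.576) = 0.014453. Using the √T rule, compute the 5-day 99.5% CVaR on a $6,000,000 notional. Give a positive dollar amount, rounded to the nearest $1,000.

σ_{5d} = 2.128% × √5 = 4.758%.
ES multiplier = φ(z)/(1−α) = 0.014453/0.005 = 2.891.
ES = 4.758% × 2.891 = 13.755%; on $6,000,000: $825,300.

$825,000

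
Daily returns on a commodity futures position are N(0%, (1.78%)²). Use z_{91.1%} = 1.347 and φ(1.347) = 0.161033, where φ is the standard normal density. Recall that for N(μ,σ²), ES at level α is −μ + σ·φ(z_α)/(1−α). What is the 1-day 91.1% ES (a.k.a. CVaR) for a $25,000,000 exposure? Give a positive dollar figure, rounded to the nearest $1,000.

Tail multiplier: φ(z)/(1−α) = 0.161033 / 0.089 = 1.809.
ES = 1.78% × 1.809 = 3.220%.
On $25,000,000: 0.03220 × $25,000,000 = $805,000.

$805,000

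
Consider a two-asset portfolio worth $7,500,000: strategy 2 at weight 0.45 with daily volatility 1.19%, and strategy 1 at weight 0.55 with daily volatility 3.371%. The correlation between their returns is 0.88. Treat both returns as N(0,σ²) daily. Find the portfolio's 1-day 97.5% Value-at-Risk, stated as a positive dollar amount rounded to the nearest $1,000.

σ_p² = 0.45²·1.19² + 0.55²·3.371² + 2·0.88·0.45·0.55·1.19·3.371 = 5.4717 (%²).
σ_p = √5.4717 = 2.339%.
At 97.5%, z = 1.960.
VaR = 1.960 × 2.339% = 4.584%; on $7,500,000 that is $343,800.

$344,000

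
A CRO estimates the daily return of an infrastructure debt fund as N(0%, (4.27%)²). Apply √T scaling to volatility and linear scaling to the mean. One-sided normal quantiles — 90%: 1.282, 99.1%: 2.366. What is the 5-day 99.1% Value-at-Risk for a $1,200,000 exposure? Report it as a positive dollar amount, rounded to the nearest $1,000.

$271,000

σ_{5d} = 4.27% × √5 = 9.548%.
VaR = 2.366 × 9.548% = 22.591%.
On $1,200,000: 0.22591 × $1,200,000 = $271,092.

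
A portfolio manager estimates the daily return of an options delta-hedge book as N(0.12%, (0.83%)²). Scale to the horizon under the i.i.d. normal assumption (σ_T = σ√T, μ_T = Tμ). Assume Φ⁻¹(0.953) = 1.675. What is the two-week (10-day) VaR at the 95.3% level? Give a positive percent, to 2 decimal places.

3.20%

σ_{10d} = 0.83% × √10 = 2.625%; μ_{10d} = 10 × 0.12% = 1.200%.
VaR = −(1.200%) + 1.675 × 2.625% = 3.197%.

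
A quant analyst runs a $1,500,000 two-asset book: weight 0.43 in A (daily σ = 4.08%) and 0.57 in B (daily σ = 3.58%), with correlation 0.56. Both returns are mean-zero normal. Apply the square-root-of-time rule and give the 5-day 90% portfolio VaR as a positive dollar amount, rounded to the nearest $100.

$144,200

σ_p = √(0.43²·4.08² + 0.57²·3.58² + 2·0.56·0.43·0.57·4.08·3.58) = 3.354%.
σ_{5d} = 3.354% × √5 = 7.500%.
z(90%) = 1.282.
VaR = 1.282 × 7.500% = 9.615%; on $1,500,000 that is $144,225.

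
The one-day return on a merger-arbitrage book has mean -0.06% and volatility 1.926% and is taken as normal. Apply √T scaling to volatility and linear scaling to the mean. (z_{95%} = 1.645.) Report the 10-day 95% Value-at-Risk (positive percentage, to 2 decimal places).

σ_{10d} = 1.926% × √10 = 6.091%; μ_{10d} = 10 × -0.06% = -0.600%.
VaR = −(-0.600%) + 1.645 × 6.091% = 10.620%.

10.62%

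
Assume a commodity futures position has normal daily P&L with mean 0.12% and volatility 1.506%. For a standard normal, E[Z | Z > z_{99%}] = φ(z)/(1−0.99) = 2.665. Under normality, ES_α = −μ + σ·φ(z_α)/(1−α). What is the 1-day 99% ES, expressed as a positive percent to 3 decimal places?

ES = −(0.12%) + 1.506% × 2.665 = 3.893%.

3.893%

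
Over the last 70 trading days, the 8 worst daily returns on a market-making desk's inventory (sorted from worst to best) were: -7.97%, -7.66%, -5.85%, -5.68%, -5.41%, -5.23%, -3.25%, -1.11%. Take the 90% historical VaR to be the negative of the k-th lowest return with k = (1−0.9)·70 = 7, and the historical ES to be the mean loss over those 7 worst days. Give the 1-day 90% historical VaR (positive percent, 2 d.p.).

k = 7; the 7th lowest return is -3.25%, so VaR = 3.25%.

3.25%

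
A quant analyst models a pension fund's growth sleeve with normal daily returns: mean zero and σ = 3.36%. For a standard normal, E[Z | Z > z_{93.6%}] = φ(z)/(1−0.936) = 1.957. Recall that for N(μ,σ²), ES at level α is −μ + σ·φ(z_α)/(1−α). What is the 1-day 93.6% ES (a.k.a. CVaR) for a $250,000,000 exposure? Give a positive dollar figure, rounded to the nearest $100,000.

$16,400,000

ES = 3.36% × 1.957 = 6.576%.
On $250,000,000: 0.06576 × $250,000,000 = $16,440,000.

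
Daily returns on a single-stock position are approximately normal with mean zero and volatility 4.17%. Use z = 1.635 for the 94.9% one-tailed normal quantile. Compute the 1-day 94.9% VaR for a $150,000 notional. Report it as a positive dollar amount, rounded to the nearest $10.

VaR = z·σ = 1.635 × 4.17% = 6.818%.
On $150,000: 0.06818 × $150,000 = $10,227.

$10,230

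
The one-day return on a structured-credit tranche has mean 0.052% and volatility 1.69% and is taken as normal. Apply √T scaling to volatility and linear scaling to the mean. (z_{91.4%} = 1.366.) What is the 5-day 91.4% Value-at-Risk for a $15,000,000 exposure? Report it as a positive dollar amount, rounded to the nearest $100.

$735,300

σ_{5d} = 1.69% × √5 = 3.779%; μ_{5d} = 5 × 0.052% = 0.260%.
VaR = −(0.260%) + 1.366 × 3.779% = 4.902%.
On $15,000,000: 0.04902 × $15,000,000 = $735,300.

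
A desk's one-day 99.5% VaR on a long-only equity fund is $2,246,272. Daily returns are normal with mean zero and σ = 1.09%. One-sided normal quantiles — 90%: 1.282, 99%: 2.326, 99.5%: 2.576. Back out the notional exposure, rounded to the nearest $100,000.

VaR as a fraction of value: z·σ = 2.576 × 1.09% = 2.80784%.
Position = $2,246,272 / 0.0280784 = $80,000,000.

$80,000,000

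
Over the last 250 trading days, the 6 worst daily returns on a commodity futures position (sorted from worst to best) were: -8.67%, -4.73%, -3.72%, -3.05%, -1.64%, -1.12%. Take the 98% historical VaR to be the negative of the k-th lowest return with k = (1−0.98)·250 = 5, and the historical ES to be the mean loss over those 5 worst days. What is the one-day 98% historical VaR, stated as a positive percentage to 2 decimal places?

1.64%

k = 5; the 5th lowest return is -1.64%, so VaR = 1.64%.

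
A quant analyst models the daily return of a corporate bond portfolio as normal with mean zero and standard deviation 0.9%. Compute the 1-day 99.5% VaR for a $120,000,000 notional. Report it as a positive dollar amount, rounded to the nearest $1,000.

At 99.5% one-sided, z = 2.576.
VaR = z·σ = 2.576 × 0.9% = 2.318%.
On $120,000,000: 0.02318 × $120,000,000 = $2,781,600.

$2,782,000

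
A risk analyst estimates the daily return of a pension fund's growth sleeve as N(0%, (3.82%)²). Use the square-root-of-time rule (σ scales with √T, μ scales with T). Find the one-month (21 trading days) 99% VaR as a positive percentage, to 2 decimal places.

40.72%

At 99%, z = 2.326.
σ_{21d} = 3.82% × √21 = 17.505%.
VaR = 2.326 × 17.505% = 40.717%.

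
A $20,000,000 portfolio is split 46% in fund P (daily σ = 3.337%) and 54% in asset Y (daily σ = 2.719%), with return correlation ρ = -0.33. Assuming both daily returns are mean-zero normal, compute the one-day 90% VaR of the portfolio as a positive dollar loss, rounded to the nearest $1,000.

$446,000

σ_p² = 0.46²·3.337² + 0.54²·2.719² + 2·-0.33·0.46·0.54·3.337·2.719 = 3.0246 (%²).
σ_p = √3.0246 = 1.739%.
At 90%, z = 1.282.
VaR = 1.282 × 1.739% = 2.229%; on $20,000,000 that is $445,800.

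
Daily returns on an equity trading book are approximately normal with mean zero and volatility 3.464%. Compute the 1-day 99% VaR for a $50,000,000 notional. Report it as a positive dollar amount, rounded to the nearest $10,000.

At 99% one-sided, z = 2.326.
VaR = z·σ = 2.326 × 3.464% = 8.057%.
On $50,000,000: 0.08057 × $50,000,000 = $4,028,500.

$4,030,000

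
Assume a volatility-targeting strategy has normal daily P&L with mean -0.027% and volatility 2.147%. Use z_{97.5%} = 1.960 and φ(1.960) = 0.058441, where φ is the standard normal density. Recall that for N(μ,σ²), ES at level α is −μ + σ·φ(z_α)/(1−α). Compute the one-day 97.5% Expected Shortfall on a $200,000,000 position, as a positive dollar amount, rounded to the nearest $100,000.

Tail multiplier: φ(z)/(1−α) = 0.058441 / 0.025 = 2.338.
ES = −(-0.027%) + 2.147% × 2.338 = 5.047%.
On $200,000,000: 0.05047 × $200,000,000 = $10,094,000.

$10,100,000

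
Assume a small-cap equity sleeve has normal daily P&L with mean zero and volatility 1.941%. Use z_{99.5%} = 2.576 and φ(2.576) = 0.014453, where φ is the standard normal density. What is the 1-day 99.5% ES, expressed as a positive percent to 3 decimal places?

5.611%

Tail multiplier: φ(z)/(1−α) = 0.014453 / 0.005 = 2.891.
ES = 1.941% × 2.891 = 5.611%.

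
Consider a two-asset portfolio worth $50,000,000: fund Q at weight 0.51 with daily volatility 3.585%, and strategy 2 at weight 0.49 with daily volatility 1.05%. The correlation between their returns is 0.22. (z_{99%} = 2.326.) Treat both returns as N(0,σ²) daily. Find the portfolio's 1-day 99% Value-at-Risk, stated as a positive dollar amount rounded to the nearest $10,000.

σ_p² = 0.51²·3.585² + 0.49²·1.05² + 2·0.22·0.51·0.49·3.585·1.05 = 4.0215 (%²).
σ_p = √4.0215 = 2.005%.
VaR = 2.326 × 2.005% = 4.664%; on $50,000,000 that is $2,332,000.

$2,330,000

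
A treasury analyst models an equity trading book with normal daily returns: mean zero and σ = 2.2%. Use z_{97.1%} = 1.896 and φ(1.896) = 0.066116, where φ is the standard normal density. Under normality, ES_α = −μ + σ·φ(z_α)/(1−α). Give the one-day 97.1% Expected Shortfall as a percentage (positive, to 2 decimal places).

Tail multiplier: φ(z)/(1−α) = 0.066116 / 0.029 = 2.280.
ES = 2.2% × 2.280 = 5.016%.

5.02%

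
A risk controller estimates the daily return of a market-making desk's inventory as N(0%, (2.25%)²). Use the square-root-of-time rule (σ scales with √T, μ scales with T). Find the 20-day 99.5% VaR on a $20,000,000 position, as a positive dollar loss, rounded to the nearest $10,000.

$5,180,000

At 99.5%, z = 2.576.
σ_{20d} = 2.25% × √20 = 10.062%.
VaR = 2.576 × 10.062% = 25.920%.
On $20,000,000: 0.25920 × $20,000,000 = $5,184,000.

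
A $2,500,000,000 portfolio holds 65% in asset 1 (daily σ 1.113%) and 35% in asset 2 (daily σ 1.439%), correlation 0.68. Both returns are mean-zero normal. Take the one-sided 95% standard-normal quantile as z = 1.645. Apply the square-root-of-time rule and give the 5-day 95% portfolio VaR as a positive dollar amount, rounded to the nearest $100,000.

σ_p = √(0.65²·1.113² + 0.35²·1.439² + 2·0.68·0.65·0.35·1.113·1.439) = 1.128%.
σ_{5d} = 1.128% × √5 = 2.522%.
VaR = 1.645 × 2.522% = 4.149%; on $2,500,000,000 that is $103,725,000.

$103,700,000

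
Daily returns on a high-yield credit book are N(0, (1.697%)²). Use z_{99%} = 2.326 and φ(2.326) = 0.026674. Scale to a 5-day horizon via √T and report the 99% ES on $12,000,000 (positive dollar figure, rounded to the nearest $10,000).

σ_{5d} = 1.697% × √5 = 3.795%.
ES multiplier = φ(z)/(1−α) = 0.026674/0.01 = 2.667.
ES = 3.795% × 2.667 = 10.121%; on $12,000,000: $1,214,520.

$1,210,000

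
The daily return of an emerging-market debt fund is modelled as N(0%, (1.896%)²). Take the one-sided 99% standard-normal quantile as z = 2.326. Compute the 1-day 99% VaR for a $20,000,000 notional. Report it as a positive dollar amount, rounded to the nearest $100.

$882,000

VaR = z·σ = 2.326 × 1.896% = 4.410%.
On $20,000,000: 0.04410 × $20,000,000 = $882,000.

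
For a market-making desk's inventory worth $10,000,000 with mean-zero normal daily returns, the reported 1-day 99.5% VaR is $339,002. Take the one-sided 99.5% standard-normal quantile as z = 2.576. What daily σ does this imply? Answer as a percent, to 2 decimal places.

1.32%

VaR as a fraction: $339,002 / $10,000,000 = 3.390%.
σ = VaR / z = 3.390% / 2.576 = 1.316%.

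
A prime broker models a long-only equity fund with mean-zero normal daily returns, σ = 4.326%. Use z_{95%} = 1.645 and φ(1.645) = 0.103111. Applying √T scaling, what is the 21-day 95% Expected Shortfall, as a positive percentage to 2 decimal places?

σ_{21d} = 4.326% × √21 = 19.824%.
ES multiplier = φ(z)/(1−α) = 0.103111/0.05 = 2.062.
ES = 19.824% × 2.062 = 40.877%.

40.88%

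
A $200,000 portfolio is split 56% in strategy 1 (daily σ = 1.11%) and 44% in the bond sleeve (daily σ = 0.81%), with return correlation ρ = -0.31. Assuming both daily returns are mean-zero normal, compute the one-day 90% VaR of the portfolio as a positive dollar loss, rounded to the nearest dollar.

σ_p² = 0.56²·1.11² + 0.44²·0.81² + 2·-0.31·0.56·0.44·1.11·0.81 = 0.3761 (%²).
σ_p = √0.3761 = 0.613%.
At 90%, z = 1.282.
VaR = 1.282 × 0.613% = 0.786%; on $200,000 that is $1,572.

$1,572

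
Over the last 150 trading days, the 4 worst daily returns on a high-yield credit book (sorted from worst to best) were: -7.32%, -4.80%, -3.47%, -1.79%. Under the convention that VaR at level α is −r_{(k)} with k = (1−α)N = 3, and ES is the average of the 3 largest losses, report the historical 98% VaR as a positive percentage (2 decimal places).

3.47%

k = 3; the 3rd lowest return is -3.47%, so VaR = 3.47%.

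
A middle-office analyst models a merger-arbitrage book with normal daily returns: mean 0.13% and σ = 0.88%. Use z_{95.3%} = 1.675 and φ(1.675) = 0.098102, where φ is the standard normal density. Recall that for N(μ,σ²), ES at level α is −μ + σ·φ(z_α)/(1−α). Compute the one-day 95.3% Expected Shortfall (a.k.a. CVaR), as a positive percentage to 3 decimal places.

1.707%

Tail multiplier: φ(z)/(1−α) = 0.098102 / 0.047 = 2.087.
ES = −(0.13%) + 0.88% × 2.087 = 1.707%.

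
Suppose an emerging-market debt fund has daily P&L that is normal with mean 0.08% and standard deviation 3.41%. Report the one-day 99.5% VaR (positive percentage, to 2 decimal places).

At 99.5% one-sided, z = 2.576.
VaR = −μ + z·σ = −(0.08%) + 2.576 × 3.41% = 8.704%.

8.70%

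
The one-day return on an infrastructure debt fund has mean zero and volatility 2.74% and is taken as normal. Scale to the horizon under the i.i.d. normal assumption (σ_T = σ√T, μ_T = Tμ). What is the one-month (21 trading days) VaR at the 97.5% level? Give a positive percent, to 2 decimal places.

At 97.5%, z = 1.960.
σ_{21d} = 2.74% × √21 = 12.556%.
VaR = 1.960 × 12.556% = 24.610%.

24.61%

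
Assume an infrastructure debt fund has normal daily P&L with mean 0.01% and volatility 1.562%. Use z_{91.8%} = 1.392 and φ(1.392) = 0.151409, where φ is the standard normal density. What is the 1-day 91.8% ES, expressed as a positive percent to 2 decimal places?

2.87%

Tail multiplier: φ(z)/(1−α) = 0.151409 / 0.082 = 1.846.
ES = −(0.01%) + 1.562% × 1.846 = 2.873%.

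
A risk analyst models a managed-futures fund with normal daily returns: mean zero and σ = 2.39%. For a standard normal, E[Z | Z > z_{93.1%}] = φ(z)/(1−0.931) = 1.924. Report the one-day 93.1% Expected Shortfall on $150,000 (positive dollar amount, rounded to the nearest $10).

$6,900

ES = 2.39% × 1.924 = 4.598%.
On $150,000: 0.04598 × $150,000 = $6,897.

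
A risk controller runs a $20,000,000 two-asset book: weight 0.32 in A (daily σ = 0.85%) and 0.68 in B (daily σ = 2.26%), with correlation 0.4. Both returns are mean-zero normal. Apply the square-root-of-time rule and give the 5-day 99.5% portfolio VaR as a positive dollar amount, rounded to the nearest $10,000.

σ_p = √(0.32²·0.85² + 0.68²·2.26² + 2·0.4·0.32·0.68·0.85·2.26) = 1.664%.
σ_{5d} = 1.664% × √5 = 3.721%.
z(99.5%) = 2.576.
VaR = 2.576 × 3.721% = 9.585%; on $20,000,000 that is $1,917,000.

$1,920,000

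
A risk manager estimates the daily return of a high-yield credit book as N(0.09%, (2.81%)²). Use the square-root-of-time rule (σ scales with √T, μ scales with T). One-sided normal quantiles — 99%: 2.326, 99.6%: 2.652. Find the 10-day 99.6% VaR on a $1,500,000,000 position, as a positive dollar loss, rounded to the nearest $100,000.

$340,000,000

σ_{10d} = 2.81% × √10 = 8.886%; μ_{10d} = 10 × 0.09% = 0.900%.
VaR = −(0.900%) + 2.652 × 8.886% = 22.666%.
On $1,500,000,000: 0.22666 × $1,500,000,000 = $339,990,000.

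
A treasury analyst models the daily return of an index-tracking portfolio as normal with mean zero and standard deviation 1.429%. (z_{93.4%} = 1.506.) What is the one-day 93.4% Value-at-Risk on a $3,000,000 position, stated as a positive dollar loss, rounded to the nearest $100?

$64,600

VaR = z·σ = 1.506 × 1.429% = 2.152%.
On $3,000,000: 0.02152 × $3,000,000 = $64,560.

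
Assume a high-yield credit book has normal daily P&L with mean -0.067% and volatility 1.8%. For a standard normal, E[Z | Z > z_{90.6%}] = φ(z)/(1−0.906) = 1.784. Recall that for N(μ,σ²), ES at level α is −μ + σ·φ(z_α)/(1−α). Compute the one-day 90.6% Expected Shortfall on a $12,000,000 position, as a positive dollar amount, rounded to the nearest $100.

$393,400

ES = −(-0.067%) + 1.8% × 1.784 = 3.278%.
On $12,000,000: 0.03278 × $12,000,000 = $393,360.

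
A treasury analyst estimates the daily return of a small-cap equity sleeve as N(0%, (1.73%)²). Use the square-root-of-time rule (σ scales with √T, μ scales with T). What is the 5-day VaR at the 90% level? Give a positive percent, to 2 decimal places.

4.96%

At 90%, z = 1.282.
σ_{5d} = 1.73% × √5 = 3.868%.
VaR = 1.282 × 3.868% = 4.959%.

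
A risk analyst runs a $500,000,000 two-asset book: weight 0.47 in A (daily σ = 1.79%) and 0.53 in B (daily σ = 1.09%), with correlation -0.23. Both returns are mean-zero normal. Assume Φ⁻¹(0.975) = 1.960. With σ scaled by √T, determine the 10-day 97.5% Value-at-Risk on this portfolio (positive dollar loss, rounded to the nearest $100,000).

$28,000,000

σ_p = √(0.47²·1.79² + 0.53²·1.09² + 2·-0.23·0.47·0.53·1.79·1.09) = 0.904%.
σ_{10d} = 0.904% × √10 = 2.859%.
VaR = 1.960 × 2.859% = 5.604%; on $500,000,000 that is $28,020,000.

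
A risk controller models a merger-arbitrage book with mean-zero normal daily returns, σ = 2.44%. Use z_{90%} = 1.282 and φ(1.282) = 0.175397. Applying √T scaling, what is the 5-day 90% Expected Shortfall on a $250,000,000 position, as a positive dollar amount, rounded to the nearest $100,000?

σ_{5d} = 2.44% × √5 = 5.456%.
ES multiplier = φ(z)/(1−α) = 0.175397/0.1 = 1.754.
ES = 5.456% × 1.754 = 9.570%; on $250,000,000: $23,925,000.

$23,900,000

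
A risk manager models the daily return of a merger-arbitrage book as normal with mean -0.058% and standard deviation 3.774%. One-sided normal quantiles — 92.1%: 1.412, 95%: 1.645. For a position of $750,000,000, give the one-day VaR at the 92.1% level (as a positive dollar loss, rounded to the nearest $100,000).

VaR = −μ + z·σ = −(-0.058%) + 1.412 × 3.774% = 5.387%.
On $750,000,000: 0.05387 × $750,000,000 = $40,402,500.

$40,400,000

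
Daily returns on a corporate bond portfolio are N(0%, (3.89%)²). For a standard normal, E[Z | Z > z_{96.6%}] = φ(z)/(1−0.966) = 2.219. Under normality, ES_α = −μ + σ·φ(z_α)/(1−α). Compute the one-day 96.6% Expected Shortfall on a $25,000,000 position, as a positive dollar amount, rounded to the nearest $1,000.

ES = 3.89% × 2.219 = 8.632%.
On $25,000,000: 0.08632 × $25,000,000 = $2,158,000.

$2,158,000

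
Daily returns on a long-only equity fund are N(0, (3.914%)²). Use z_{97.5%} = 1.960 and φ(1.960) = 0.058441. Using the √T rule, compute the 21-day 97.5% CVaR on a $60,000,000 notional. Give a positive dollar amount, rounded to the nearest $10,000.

σ_{21d} = 3.914% × √21 = 17.936%.
ES multiplier = φ(z)/(1−α) = 0.058441/0.025 = 2.338.
ES = 17.936% × 2.338 = 41.934%; on $60,000,000: $25,160,400.

$25,160,000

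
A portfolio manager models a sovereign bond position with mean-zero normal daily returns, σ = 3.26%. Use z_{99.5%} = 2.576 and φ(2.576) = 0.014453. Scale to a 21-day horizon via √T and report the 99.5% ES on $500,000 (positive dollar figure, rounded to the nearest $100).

σ_{21d} = 3.26% × √21 = 14.939%.
ES multiplier = φ(z)/(1−α) = 0.014453/0.005 = 2.891.
ES = 14.939% × 2.891 = 43.189%; on $500,000: $215,945.

$215,900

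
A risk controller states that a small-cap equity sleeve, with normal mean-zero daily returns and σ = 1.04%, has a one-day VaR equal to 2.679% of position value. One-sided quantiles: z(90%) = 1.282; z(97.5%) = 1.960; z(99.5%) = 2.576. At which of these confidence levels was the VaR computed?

99.5%

Implied z = VaR/σ = 2.679 / 1.04 = 2.576.
This matches z(99.5%) = 2.576.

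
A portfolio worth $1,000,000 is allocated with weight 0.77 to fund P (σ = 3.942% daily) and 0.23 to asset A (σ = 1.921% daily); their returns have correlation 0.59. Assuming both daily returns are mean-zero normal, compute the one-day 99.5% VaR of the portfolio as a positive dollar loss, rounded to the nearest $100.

σ_p² = 0.77²·3.942² + 0.23²·1.921² + 2·0.59·0.77·0.23·3.942·1.921 = 10.9910 (%²).
σ_p = √10.9910 = 3.315%.
At 99.5%, z = 2.576.
VaR = 2.576 × 3.315% = 8.539%; on $1,000,000 that is $85,390.

$85,400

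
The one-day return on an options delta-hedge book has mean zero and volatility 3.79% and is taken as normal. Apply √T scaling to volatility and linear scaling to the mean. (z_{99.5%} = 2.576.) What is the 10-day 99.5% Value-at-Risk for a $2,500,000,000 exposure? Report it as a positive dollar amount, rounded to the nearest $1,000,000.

$772,000,000

σ_{10d} = 3.79% × √10 = 11.985%.
VaR = 2.576 × 11.985% = 30.873%.
On $2,500,000,000: 0.30873 × $2,500,000,000 = $771,825,000.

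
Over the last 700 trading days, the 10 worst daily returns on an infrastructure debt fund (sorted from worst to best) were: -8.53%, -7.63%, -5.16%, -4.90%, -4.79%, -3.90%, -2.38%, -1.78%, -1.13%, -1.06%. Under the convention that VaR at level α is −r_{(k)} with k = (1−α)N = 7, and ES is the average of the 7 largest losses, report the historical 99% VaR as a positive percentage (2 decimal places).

2.38%

k = 7; the 7th lowest return is -2.38%, so VaR = 2.38%.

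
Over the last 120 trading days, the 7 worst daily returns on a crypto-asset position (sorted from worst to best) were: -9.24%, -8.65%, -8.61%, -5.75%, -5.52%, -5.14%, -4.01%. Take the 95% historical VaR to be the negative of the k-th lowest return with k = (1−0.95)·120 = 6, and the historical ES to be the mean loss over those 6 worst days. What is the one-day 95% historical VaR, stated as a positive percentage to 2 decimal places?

5.14%

k = 6; the 6th lowest return is -5.14%, so VaR = 5.14%.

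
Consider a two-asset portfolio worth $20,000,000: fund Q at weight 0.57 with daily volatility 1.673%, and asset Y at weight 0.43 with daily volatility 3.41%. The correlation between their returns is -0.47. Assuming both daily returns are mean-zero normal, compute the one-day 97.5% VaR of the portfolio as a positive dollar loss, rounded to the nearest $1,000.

σ_p² = 0.57²·1.673² + 0.43²·3.41² + 2·-0.47·0.57·0.43·1.673·3.41 = 1.7450 (%²).
σ_p = √1.7450 = 1.321%.
At 97.5%, z = 1.960.
VaR = 1.960 × 1.321% = 2.589%; on $20,000,000 that is $517,800.

$518,000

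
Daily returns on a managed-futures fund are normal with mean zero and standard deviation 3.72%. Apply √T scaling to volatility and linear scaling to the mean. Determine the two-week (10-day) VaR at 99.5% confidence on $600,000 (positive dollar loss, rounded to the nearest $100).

At 99.5%, z = 2.576.
σ_{10d} = 3.72% × √10 = 11.764%.
VaR = 2.576 × 11.764% = 30.304%.
On $600,000: 0.30304 × $600,000 = $181,824.

$181,800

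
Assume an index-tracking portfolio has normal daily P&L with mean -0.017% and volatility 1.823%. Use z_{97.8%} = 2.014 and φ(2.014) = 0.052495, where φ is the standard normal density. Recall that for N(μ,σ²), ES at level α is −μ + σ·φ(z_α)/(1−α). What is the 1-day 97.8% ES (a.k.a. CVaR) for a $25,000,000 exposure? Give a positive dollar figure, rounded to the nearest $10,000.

$1,090,000

Tail multiplier: φ(z)/(1−α) = 0.052495 / 0.022 = 2.386.
ES = −(-0.017%) + 1.823% × 2.386 = 4.367%.
On $25,000,000: 0.04367 × $25,000,000 = $1,091,750.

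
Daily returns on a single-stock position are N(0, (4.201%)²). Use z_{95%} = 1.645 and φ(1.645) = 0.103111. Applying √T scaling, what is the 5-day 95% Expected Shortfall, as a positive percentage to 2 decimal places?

19.37%

σ_{5d} = 4.201% × √5 = 9.394%.
ES multiplier = φ(z)/(1−α) = 0.103111/0.05 = 2.062.
ES = 9.394% × 2.062 = 19.370%.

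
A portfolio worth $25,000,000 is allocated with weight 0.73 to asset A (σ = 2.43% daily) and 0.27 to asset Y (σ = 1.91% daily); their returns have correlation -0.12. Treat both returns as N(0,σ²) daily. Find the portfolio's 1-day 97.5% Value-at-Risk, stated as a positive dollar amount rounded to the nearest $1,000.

$876,000

σ_p² = 0.73²·2.43² + 0.27²·1.91² + 2·-0.12·0.73·0.27·2.43·1.91 = 3.1931 (%²).
σ_p = √3.1931 = 1.787%.
At 97.5%, z = 1.960.
VaR = 1.960 × 1.787% = 3.503%; on $25,000,000 that is $875,750.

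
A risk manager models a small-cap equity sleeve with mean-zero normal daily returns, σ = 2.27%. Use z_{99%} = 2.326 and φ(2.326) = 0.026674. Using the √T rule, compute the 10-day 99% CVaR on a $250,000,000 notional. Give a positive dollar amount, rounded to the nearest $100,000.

$47,900,000

σ_{10d} = 2.27% × √10 = 7.178%.
ES multiplier = φ(z)/(1−α) = 0.026674/0.01 = 2.667.
ES = 7.178% × 2.667 = 19.144%; on $250,000,000: $47,860,000.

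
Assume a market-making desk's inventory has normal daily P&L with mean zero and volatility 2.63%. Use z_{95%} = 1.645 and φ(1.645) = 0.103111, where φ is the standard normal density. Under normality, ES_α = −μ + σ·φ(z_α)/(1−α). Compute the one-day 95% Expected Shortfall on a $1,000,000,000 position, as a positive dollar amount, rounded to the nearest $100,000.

Tail multiplier: φ(z)/(1−α) = 0.103111 / 0.05 = 2.062.
ES = 2.63% × 2.062 = 5.423%.
On $1,000,000,000: 0.05423 × $1,000,000,000 = $54,230,000.

$54,200,000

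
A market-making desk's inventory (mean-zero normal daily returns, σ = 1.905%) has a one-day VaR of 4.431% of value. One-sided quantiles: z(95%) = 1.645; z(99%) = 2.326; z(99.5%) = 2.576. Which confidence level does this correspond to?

99%

Implied z = VaR/σ = 4.431 / 1.905 = 2.326.
This matches z(99%) = 2.326.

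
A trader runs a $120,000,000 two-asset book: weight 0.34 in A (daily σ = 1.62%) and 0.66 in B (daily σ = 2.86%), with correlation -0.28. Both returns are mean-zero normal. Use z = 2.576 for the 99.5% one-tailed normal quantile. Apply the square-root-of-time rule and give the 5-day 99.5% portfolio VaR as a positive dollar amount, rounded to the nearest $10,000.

$12,530,000

σ_p = √(0.34²·1.62² + 0.66²·2.86² + 2·-0.28·0.34·0.66·1.62·2.86) = 1.812%.
σ_{5d} = 1.812% × √5 = 4.052%.
VaR = 2.576 × 4.052% = 10.438%; on $120,000,000 that is $12,525,600.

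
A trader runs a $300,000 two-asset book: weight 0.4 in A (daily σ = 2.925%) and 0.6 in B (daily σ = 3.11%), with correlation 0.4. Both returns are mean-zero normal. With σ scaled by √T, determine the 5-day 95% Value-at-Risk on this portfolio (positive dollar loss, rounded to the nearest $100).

σ_p = √(0.4²·2.925² + 0.6²·3.11² + 2·0.4·0.4·0.6·2.925·3.11) = 2.569%.
σ_{5d} = 2.569% × √5 = 5.744%.
z(95%) = 1.645.
VaR = 1.645 × 5.744% = 9.449%; on $300,000 that is $28,347.

$28,300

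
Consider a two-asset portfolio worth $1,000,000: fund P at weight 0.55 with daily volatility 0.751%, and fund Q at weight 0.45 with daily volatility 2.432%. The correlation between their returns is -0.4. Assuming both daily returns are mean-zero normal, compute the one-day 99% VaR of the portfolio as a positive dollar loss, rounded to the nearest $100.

σ_p² = 0.55²·0.751² + 0.45²·2.432² + 2·-0.4·0.55·0.45·0.751·2.432 = 1.0067 (%²).
σ_p = √1.0067 = 1.003%.
At 99%, z = 2.326.
VaR = 2.326 × 1.003% = 2.333%; on $1,000,000 that is $23,330.

$23,300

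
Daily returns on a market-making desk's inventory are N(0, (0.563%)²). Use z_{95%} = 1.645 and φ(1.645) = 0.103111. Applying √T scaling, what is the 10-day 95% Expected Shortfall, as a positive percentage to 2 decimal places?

σ_{10d} = 0.563% × √10 = 1.780%.
ES multiplier = φ(z)/(1−α) = 0.103111/0.05 = 2.062.
ES = 1.780% × 2.062 = 3.670%.

3.67%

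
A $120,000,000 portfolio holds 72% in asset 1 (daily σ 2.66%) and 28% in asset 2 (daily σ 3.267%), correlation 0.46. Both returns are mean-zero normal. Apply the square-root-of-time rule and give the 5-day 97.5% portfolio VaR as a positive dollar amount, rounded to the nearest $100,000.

$13,000,000

σ_p = √(0.72²·2.66² + 0.28²·3.267² + 2·0.46·0.72·0.28·2.66·3.267) = 2.473%.
σ_{5d} = 2.473% × √5 = 5.530%.
z(97.5%) = 1.960.
VaR = 1.960 × 5.530% = 10.839%; on $120,000,000 that is $13,006,800.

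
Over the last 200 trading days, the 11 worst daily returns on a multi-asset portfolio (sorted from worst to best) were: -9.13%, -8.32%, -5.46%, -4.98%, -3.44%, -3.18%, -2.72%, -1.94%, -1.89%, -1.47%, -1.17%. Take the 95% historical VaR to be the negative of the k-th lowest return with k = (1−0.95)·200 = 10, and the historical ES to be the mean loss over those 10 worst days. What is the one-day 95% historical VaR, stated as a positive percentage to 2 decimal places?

k = 10; the 10th lowest return is -1.47%, so VaR = 1.47%.

1.47%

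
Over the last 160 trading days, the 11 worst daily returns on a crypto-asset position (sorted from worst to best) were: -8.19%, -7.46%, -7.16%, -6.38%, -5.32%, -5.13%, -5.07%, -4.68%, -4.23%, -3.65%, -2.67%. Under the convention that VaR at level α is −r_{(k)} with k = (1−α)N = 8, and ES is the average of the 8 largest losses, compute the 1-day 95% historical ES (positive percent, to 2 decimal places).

The 8 worst returns sum to -49.39%.
ES = −(-49.39%) / 8 = 6.17375% ≈ 6.17%.

6.17%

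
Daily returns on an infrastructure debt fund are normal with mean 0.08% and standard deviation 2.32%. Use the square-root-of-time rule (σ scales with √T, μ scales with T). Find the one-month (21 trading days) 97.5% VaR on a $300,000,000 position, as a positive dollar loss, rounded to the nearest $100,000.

$57,500,000

At 97.5%, z = 1.960.
σ_{21d} = 2.32% × √21 = 10.632%; μ_{21d} = 21 × 0.08% = 1.680%.
VaR = −(1.680%) + 1.960 × 10.632% = 19.159%.
On $300,000,000: 0.19159 × $300,000,000 = $57,477,000.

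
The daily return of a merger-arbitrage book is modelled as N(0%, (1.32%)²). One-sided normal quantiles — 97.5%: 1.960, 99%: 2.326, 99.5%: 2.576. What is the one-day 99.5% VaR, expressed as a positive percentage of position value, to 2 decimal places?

3.40%

VaR = z·σ = 2.576 × 1.32% = 3.400%.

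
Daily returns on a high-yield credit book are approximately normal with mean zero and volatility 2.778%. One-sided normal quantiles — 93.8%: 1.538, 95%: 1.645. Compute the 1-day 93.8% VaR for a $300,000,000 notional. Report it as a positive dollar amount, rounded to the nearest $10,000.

$12,820,000

VaR = z·σ = 1.538 × 2.778% = 4.273%.
On $300,000,000: 0.04273 × $300,000,000 = $12,819,000.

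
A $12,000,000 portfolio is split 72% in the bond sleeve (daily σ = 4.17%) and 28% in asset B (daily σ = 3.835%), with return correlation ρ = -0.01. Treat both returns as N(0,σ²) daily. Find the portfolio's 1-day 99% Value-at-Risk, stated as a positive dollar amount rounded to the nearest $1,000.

σ_p² = 0.72²·4.17² + 0.28²·3.835² + 2·-0.01·0.72·0.28·4.17·3.835 = 10.1030 (%²).
σ_p = √10.1030 = 3.179%.
At 99%, z = 2.326.
VaR = 2.326 × 3.179% = 7.394%; on $12,000,000 that is $887,280.

$887,000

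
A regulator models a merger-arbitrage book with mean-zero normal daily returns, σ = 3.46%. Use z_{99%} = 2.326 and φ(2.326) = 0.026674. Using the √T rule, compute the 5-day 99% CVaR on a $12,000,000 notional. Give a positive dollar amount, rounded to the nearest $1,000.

$2,476,000

σ_{5d} = 3.46% × √5 = 7.737%.
ES multiplier = φ(z)/(1−α) = 0.026674/0.01 = 2.667.
ES = 7.737% × 2.667 = 20.635%; on $12,000,000: $2,476,200.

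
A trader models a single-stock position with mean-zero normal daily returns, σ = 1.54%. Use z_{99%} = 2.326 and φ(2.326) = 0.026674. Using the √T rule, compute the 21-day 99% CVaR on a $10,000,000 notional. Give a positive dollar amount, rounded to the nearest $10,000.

$1,880,000

σ_{21d} = 1.54% × √21 = 7.057%.
ES multiplier = φ(z)/(1−α) = 0.026674/0.01 = 2.667.
ES = 7.057% × 2.667 = 18.821%; on $10,000,000: $1,882,100.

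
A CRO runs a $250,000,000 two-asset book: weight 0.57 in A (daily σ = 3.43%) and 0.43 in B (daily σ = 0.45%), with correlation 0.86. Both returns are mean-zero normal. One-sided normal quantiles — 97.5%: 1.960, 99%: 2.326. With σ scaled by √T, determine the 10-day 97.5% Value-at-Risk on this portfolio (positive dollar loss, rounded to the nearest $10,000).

σ_p = √(0.57²·3.43² + 0.43²·0.45² + 2·0.86·0.57·0.43·3.43·0.45) = 2.124%.
σ_{10d} = 2.124% × √10 = 6.717%.
VaR = 1.960 × 6.717% = 13.165%; on $250,000,000 that is $32,912,500.

$32,910,000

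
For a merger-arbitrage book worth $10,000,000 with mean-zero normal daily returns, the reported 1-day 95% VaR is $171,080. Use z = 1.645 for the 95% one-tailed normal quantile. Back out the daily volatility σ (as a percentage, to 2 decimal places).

VaR as a fraction: $171,080 / $10,000,000 = 1.711%.
σ = VaR / z = 1.711% / 1.645 = 1.040%.

1.04%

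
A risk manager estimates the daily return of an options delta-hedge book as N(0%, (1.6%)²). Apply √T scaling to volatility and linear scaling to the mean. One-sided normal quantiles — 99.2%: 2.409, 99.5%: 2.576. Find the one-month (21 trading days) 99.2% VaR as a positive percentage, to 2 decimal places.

17.66%

σ_{21d} = 1.6% × √21 = 7.332%.
VaR = 2.409 × 7.332% = 17.663%.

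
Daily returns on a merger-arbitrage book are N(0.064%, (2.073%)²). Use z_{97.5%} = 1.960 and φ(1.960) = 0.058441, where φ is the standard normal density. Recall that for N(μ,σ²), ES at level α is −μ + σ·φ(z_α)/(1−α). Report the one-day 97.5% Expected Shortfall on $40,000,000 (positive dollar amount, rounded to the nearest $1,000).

Tail multiplier: φ(z)/(1−α) = 0.058441 / 0.025 = 2.338.
ES = −(0.064%) + 2.073% × 2.338 = 4.783%.
On $40,000,000: 0.04783 × $40,000,000 = $1,913,200.

$1,913,000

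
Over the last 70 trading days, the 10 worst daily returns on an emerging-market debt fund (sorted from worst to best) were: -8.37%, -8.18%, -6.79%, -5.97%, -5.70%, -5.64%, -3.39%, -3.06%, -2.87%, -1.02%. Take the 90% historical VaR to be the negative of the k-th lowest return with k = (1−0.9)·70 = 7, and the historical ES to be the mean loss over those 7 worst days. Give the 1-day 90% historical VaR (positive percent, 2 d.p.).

3.39%

k = 7; the 7th lowest return is -3.39%, so VaR = 3.39%.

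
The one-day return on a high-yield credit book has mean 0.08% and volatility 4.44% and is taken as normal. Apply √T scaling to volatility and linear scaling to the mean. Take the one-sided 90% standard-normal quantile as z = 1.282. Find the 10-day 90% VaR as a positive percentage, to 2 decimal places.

17.20%

σ_{10d} = 4.44% × √10 = 14.041%; μ_{10d} = 10 × 0.08% = 0.800%.
VaR = −(0.800%) + 1.282 × 14.041% = 17.201%.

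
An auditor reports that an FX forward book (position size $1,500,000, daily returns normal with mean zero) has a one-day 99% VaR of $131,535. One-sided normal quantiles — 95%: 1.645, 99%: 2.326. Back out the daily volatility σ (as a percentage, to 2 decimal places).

3.77%

VaR as a fraction: $131,535 / $1,500,000 = 8.769%.
σ = VaR / z = 8.769% / 2.326 = 3.770%.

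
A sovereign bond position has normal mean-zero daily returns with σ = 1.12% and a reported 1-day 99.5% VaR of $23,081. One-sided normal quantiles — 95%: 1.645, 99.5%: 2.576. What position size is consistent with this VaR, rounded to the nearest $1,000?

VaR as a fraction of value: z·σ = 2.576 × 1.12% = 2.88512%.
Position = $23,081 / 0.0288512 = $800,001.

$800,000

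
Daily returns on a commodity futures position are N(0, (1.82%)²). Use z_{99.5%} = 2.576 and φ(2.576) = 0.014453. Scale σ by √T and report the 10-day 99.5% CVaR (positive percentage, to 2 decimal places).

16.64%

σ_{10d} = 1.82% × √10 = 5.755%.
ES multiplier = φ(z)/(1−α) = 0.014453/0.005 = 2.891.
ES = 5.755% × 2.891 = 16.638%.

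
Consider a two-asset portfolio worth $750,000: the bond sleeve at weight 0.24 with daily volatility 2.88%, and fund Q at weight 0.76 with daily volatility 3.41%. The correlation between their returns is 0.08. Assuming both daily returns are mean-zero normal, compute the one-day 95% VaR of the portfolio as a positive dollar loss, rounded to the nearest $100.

σ_p² = 0.24²·2.88² + 0.76²·3.41² + 2·0.08·0.24·0.76·2.88·3.41 = 7.4808 (%²).
σ_p = √7.4808 = 2.735%.
At 95%, z = 1.645.
VaR = 1.645 × 2.735% = 4.499%; on $750,000 that is $33,742.

$33,700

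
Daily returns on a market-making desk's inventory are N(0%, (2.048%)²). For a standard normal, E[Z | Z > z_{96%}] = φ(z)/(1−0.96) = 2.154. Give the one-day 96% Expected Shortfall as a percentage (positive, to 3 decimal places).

4.411%

ES = 2.048% × 2.154 = 4.411%.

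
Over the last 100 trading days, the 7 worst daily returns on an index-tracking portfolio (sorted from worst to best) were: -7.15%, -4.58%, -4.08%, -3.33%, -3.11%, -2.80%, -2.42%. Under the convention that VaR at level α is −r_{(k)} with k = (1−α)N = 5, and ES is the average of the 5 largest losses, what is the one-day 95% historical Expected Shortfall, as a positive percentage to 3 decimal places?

4.450%

The 5 worst returns sum to -22.25%.
ES = −(-22.25%) / 5 = 4.45% ≈ 4.450%.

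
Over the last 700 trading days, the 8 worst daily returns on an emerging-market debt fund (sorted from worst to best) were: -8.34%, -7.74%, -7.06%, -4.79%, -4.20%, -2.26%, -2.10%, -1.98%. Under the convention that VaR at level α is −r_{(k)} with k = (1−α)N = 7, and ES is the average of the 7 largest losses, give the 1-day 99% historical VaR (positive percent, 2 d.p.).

2.10%

k = 7; the 7th lowest return is -2.10%, so VaR = 2.10%.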